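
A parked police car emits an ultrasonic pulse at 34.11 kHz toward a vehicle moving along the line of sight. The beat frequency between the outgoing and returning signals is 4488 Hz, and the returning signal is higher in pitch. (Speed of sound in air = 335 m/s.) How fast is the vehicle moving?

20.7 m/s

Double Doppler shift off a moving reflector: f₂ = f₀ · (v + u)/(v − u) (u > 0 toward emitter).
Returning signal is higher, so f₂ = f₀ + Δf = 34110 + 4488 = 38598 Hz.
Rearranging, u = v · (f₂ − f₀)/(f₂ + f₀) = 335 × 4488/72708 ≈ 20.7 m/s.
So the vehicle is moving at 20.7 m/s toward the emitter.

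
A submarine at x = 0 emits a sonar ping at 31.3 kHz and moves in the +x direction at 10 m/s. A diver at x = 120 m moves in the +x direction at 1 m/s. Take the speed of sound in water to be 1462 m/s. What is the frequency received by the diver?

31.5 kHz

The observer lies on the +x side, so the source is heading toward the observer and the observer is heading away from the source.
General Doppler shift: f' = f · (v − v_o)/(v − v_s).
f' = 31.3 × (1462 − 1)/(1462 − 10) = 31.3 × 1461/1452 ≈ 31.5 kHz.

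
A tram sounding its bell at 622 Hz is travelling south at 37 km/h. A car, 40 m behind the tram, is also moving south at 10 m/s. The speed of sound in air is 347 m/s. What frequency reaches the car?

37 km/h = 10.28 m/s.
The car is behind, so the tram is moving away from it while the car is moving toward the tram.
With source receding and observer approaching, f' = f · (v + v_o)/(v + v_s).
f' = 622 × (347 + 10)/(347 + 10.28) = 622 × 357/357.28 ≈ 622 Hz.

622 Hz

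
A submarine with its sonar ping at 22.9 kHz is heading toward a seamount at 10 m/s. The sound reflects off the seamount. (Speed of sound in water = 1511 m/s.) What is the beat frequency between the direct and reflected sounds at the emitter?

305 Hz

The seamount receives the sound from a moving source: f₁ = f₀ · v/(v − v_e) = 22.9 × 1511/1501 ≈ 23.053 kHz.
On the return leg the submarine is a moving observer: f₂ = f₁ · (v + v_e)/v = 23.053 × 1521/1511 ≈ 23.205 kHz.
Equivalently f₂ = f₀ · (v + v_e)/(v − v_e).
Beat against the emitted tone (with f₀ = 22900 Hz): |f₂ − f₀| = 2v_e·f₀/(v − v_e) = 2 × 10 × 22900/1501 ≈ 305 Hz.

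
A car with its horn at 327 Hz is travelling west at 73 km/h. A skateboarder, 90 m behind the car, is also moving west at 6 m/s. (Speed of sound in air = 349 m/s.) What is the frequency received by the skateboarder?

73 km/h = 20.28 m/s.
The skateboarder is behind, so the car is moving away from it while the skateboarder is moving toward the car.
Both move, so f' = f · (v + v_o)/(v + v_s).
f' = 327 × (349 + 6)/(349 + 20.28) = 327 × 355/369.28 ≈ 314 Hz.

314 Hz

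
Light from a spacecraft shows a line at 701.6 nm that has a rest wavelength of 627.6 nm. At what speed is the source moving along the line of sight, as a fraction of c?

λ'/λ₀ = 1.1179 > 1 (redshift), so the source is receding.
λ'/λ₀ = √((1 + β)/(1 − β)) for a receding source ⇒ β = (r² − 1)/(r² + 1) with r = λ'/λ₀.
β = (1.2497 − 1)/(1.2497 + 1) ≈ 0.111.

0.111c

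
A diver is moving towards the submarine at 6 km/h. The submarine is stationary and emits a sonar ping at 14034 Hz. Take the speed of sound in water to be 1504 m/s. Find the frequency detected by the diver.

6 km/h = 1.667 m/s.
Moving observer, stationary source: f' = f · (v + v_o)/v.
f' = 14034 × (1504 + 1.667)/1504 = 14034 × 1505.7/1504 ≈ 14050 Hz.

14050 Hz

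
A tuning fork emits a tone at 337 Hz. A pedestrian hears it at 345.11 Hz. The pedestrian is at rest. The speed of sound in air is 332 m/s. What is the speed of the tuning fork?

f' > f, so the tuning fork is approaching.
f' = f · v/(v − v_s) ⇒ v_s = v · |1 − f/f'|.
v_s = 332 × |1 − 337/345.11| = 332 × 0.0235 ≈ 7.8 m/s.

7.8 m/s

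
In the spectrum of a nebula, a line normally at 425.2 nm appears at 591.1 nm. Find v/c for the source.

0.318c

λ'/λ₀ = 1.3902 > 1 (redshift), so the source is receding.
λ'/λ₀ = √((1 + β)/(1 − β)) for a receding source ⇒ β = (r² − 1)/(r² + 1) with r = λ'/λ₀.
β = (1.9326 − 1)/(1.9326 + 1) ≈ 0.318.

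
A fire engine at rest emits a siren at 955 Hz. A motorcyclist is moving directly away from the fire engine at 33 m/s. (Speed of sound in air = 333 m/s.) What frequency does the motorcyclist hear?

Moving observer, stationary source: f' = f · (v − v_o)/v.
f' = 955 × (333 − 33)/333 = 955 × 300/333 ≈ 860 Hz.

860 Hz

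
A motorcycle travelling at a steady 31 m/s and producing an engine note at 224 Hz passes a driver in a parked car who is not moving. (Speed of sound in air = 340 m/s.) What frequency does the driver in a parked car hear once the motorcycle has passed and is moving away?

205 Hz

Receding: f₂ = f · v/(v + v_s) = 224 × 340/371 ≈ 205 Hz.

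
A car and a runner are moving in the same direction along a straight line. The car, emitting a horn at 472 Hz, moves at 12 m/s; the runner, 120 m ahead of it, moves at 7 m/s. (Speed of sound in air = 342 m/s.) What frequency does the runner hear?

479 Hz

The runner is ahead, so the car is moving toward it while the runner is moving away from the car.
With source approaching and observer receding, f' = f · (v − v_o)/(v − v_s).
f' = 472 × (342 − 7)/(342 − 12) = 472 × 335/330 ≈ 479 Hz.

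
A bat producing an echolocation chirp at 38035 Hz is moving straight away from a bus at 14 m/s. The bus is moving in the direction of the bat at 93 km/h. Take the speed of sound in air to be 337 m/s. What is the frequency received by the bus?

93 km/h = 25.83 m/s.
General Doppler shift: f' = f · (v + v_o)/(v + v_s).
f' = 38035 × (337 + 25.83)/(337 + 14) = 38035 × 362.83/351 ≈ 39317 Hz.

39317 Hz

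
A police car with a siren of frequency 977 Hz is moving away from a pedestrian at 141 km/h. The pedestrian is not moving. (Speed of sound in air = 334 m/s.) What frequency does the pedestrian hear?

141 km/h = 39.17 m/s.
Moving source, stationary observer: f' = f · v/(v + v_s) since the source is receding.
f' = 977 × 334/(334 + 39.17) = 977 × 334/373.2 ≈ 874 Hz.

874 Hz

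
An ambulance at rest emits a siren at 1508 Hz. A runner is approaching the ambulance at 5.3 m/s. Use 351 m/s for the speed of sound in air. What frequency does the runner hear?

Moving observer, stationary source: f' = f · (v + v_o)/v.
f' = 1508 × (351 + 5.3)/351 = 1508 × 356.3/351 ≈ 1531 Hz.

1531 Hz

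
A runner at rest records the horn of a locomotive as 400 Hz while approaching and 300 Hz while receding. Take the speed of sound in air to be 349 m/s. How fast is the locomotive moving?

50 m/s

f₁/f₂ = (v + v_s)/(v − v_s), so v_s = v · (f₁ − f₂)/(f₁ + f₂).
v_s = 349 × (400 − 300)/(400 + 300) = 349 × 100/700 ≈ 50 m/s.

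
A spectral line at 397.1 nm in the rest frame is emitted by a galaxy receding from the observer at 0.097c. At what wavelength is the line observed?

Relativistic Doppler for wavelength: λ' = λ₀ · √((1 + β)/(1 − β)).
λ' = 397.1 × √(1.0970/0.9030) = 397.1 × 1.10220 ≈ 437.7 nm.

437.7 nm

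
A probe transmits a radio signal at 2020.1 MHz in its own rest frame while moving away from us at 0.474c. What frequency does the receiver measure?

Relativistic Doppler for frequency: f' = f₀ · √((1 − β)/(1 + β)).
f' = 2020.1 × √(0.5260/1.4740) = 2020.1 × 0.59737 ≈ 1206.7 MHz.

1206.7 MHz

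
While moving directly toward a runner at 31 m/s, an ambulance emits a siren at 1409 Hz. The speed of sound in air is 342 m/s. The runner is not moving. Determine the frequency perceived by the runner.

1549 Hz

With the source moving toward a stationary observer, f' = f · v/(v − v_s).
f' = 1409 × 342/(342 − 31) = 1409 × 342/311 ≈ 1549 Hz.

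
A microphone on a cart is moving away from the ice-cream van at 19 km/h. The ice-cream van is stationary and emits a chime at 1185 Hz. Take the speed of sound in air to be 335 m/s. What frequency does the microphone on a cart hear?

1166 Hz

19 km/h = 5.278 m/s.
Moving observer, stationary source: f' = f · (v − v_o)/v.
f' = 1185 × (335 − 5.278)/335 = 1185 × 329.72/335 ≈ 1166 Hz.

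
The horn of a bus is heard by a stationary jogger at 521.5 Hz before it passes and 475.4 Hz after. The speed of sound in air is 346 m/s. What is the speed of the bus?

16.0 m/s

f₁/f₂ = (v + v_s)/(v − v_s), so v_s = v · (f₁ − f₂)/(f₁ + f₂).
v_s = 346 × (521.5 − 475.4)/(521.5 + 475.4) = 346 × 46.1/996.9 ≈ 16.0 m/s.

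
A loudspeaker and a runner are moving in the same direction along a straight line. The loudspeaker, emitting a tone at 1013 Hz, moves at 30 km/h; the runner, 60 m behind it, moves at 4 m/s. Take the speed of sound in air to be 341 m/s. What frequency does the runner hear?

30 km/h = 8.333 m/s.
The runner is behind, so the loudspeaker is moving away from it while the runner is moving toward the loudspeaker.
General Doppler shift: f' = f · (v + v_o)/(v + v_s).
f' = 1013 × (341 + 4)/(341 + 8.333) = 1013 × 345/349.33 ≈ 1000 Hz.

1000 Hz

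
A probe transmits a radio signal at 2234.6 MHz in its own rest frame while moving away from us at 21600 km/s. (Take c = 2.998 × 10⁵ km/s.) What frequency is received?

β = v/c = 21600/299800 = 0.0720.
Relativistic Doppler for frequency: f' = f₀ · √((1 − β)/(1 + β)).
f' = 2234.6 × √(0.9280/1.0720) = 2234.6 × 0.93037 ≈ 2079.0 MHz.

2079.0 MHz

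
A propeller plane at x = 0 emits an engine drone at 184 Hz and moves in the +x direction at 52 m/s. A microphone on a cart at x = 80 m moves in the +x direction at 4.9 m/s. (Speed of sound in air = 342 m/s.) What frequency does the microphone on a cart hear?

The observer lies on the +x side, so the source is heading toward the observer and the observer is heading away from the source.
With source approaching and observer receding, f' = f · (v − v_o)/(v − v_s).
f' = 184 × (342 − 4.9)/(342 − 52) = 184 × 337.1/290 ≈ 214 Hz.

214 Hz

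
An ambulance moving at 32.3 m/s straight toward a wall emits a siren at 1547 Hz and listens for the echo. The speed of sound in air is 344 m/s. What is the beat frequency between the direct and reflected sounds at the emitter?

321 Hz

The wall receives the sound from a moving source: f₁ = f₀ · v/(v − v_e) = 1547 × 344/311.7 ≈ 1707 Hz.
On the return leg the ambulance is a moving observer: f₂ = f₁ · (v + v_e)/v = 1707 × 376.3/344 ≈ 1868 Hz.
Beat against the emitted tone: |f₂ − f₀| = 2v_e·f₀/(v − v_e) = 2 × 32.3 × 1547/311.7 ≈ 321 Hz.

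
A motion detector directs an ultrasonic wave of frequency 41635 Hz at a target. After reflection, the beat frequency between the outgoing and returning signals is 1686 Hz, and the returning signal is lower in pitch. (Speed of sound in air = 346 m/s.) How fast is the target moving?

7.2 m/s

Double Doppler shift off a moving reflector: f₂ = f₀ · (v + u)/(v − u) (u > 0 toward emitter).
Returning signal is lower, so f₂ = f₀ − Δf = 41635 − 1686 = 39949 Hz.
Rearranging, u = v · (f₂ − f₀)/(f₂ + f₀) = 346 × -1686/81584 ≈ -7.2 m/s.
So the target is moving at 7.2 m/s away from the emitter.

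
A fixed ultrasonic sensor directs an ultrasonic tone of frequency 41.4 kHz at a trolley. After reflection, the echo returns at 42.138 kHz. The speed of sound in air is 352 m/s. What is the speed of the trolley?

Double Doppler shift off a moving reflector: f₂ = f₀ · (v + u)/(v − u) (u > 0 toward emitter).
Rearranging, u = v · (f₂ − f₀)/(f₂ + f₀) = 352 × 0.738/83.538 ≈ 3.1 m/s.
So the trolley is moving at 3.1 m/s toward the emitter.

3.1 m/s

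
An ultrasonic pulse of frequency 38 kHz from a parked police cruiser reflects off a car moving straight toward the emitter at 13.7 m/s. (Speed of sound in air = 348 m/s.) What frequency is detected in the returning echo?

The car first receives the wave as a moving observer: f₁ = f₀ · (v + u)/v = 38 × (348 + 13.7)/348 ≈ 39.5 kHz.
On reflection it acts as a source moving toward the stationary detector: f₂ = f₁ · v/(v − u) = 39.5 × 348/334.3 ≈ 41.1 kHz.
Equivalently f₂ = f₀ · (v + u)/(v − u).

41.1 kHz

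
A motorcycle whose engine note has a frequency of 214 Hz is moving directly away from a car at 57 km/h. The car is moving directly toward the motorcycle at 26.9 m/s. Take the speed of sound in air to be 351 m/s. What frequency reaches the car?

220 Hz

57 km/h = 15.83 m/s.
Both move, so f' = f · (v + v_o)/(v + v_s).
f' = 214 × (351 + 26.9)/(351 + 15.83) = 214 × 377.9/366.83 ≈ 220 Hz.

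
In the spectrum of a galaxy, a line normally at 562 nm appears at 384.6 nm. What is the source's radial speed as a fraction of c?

0.362

λ'/λ₀ = 0.6843 < 1 (blueshift), so the source is approaching.
λ'/λ₀ = √((1 − β)/(1 + β)) for an approaching source ⇒ β = (1 − r²)/(1 + r²) with r = λ'/λ₀.
β = (1 − 0.4683)/(1 + 0.4683) ≈ 0.362.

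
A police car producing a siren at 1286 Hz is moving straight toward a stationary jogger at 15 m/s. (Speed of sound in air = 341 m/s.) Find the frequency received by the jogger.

1345 Hz

Only the source moves, toward the listener, so f' = f · v/(v − v_s).
f' = 1286 × 341/(341 − 15) = 1286 × 341/326 ≈ 1345 Hz.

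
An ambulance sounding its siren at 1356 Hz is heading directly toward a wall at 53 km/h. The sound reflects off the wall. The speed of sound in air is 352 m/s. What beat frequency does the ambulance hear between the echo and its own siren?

53 km/h = 14.72 m/s.
The wall receives the sound from a moving source: f₁ = f₀ · v/(v − v_e) = 1356 × 352/337.28 ≈ 1415.2 Hz.
On the return leg the ambulance is a moving observer: f₂ = f₁ · (v + v_e)/v = 1415.2 × 366.72/352 ≈ 1474.4 Hz.
Beat against the emitted tone: |f₂ − f₀| = 2v_e·f₀/(v − v_e) = 2 × 14.72 × 1356/337.28 ≈ 118 Hz.

118 Hz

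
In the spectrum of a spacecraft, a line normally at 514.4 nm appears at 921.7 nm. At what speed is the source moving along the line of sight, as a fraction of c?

λ'/λ₀ = 1.7918 > 1 (redshift), so the source is receding.
λ'/λ₀ = √((1 + β)/(1 − β)) for a receding source ⇒ β = (r² − 1)/(r² + 1) with r = λ'/λ₀.
β = (3.2105 − 1)/(3.2105 + 1) ≈ 0.525.

0.525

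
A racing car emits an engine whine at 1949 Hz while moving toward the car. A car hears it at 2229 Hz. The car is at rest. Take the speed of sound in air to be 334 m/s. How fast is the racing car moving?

42 m/s

f' = f · v/(v − v_s) ⇒ v_s = v · |1 − f/f'|.
v_s = 334 × |1 − 1949/2229| = 334 × 0.1256 ≈ 42 m/s.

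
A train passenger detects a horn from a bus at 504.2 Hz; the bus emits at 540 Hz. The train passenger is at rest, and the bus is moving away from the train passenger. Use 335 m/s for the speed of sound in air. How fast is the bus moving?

f' = f · v/(v + v_s) ⇒ v_s = v · |1 − f/f'|.
v_s = 335 × |1 − 540/504.2| = 335 × 0.071 ≈ 23.8 m/s.

23.8 m/s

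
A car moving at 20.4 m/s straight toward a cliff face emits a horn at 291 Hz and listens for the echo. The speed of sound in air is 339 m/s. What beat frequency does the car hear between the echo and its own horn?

The cliff face receives the sound from a moving source: f₁ = f₀ · v/(v − v_e) = 291 × 339/318.6 ≈ 309.6 Hz.
On the return leg the car is a moving observer: f₂ = f₁ · (v + v_e)/v = 309.6 × 359.4/339 ≈ 328.3 Hz.
Equivalently f₂ = f₀ · (v + v_e)/(v − v_e).
Beat against the emitted tone: |f₂ − f₀| = 2v_e·f₀/(v − v_e) = 2 × 20.4 × 291/318.6 ≈ 37.3 Hz.

37.3 Hz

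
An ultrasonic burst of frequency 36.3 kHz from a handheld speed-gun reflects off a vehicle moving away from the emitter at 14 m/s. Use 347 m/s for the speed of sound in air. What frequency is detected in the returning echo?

At the vehicle (a moving observer), f₁ = f₀ · (v − u)/v = 36.3 × 333/347 ≈ 34.8 kHz.
The reflection then acts as a moving source: f₂ = f₁ · v/(v + u) ≈ 33.5 kHz.

33.5 kHz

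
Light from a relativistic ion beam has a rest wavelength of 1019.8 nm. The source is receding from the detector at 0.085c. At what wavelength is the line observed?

1110.5 nm

Relativistic Doppler for wavelength: λ' = λ₀ · √((1 + β)/(1 − β)).
λ' = 1019.8 × √(1.0850/0.9150) = 1019.8 × 1.08894 ≈ 1110.5 nm.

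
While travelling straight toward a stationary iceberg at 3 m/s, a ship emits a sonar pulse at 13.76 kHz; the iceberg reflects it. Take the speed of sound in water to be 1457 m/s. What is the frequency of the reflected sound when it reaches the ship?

13.82 kHz

The iceberg receives the sound from a moving source: f₁ = f₀ · v/(v − v_e) = 13.76 × 1457/1454 ≈ 13.79 kHz.
On the return leg the ship is a moving observer: f₂ = f₁ · (v + v_e)/v = 13.79 × 1460/1457 ≈ 13.82 kHz.
Equivalently f₂ = f₀ · (v + v_e)/(v − v_e).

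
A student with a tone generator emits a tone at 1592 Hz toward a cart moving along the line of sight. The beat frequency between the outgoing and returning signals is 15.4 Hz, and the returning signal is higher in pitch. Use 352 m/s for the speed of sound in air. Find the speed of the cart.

1.69 m/s

Double Doppler shift off a moving reflector: f₂ = f₀ · (v + u)/(v − u) (u > 0 toward emitter).
Returning signal is higher, so f₂ = f₀ + Δf = 1592 + 15.4 = 1607.4 Hz.
Rearranging, u = v · (f₂ − f₀)/(f₂ + f₀) = 352 × 15.4/3199.4 ≈ 1.69 m/s.
So the cart is moving at 1.69 m/s toward the emitter.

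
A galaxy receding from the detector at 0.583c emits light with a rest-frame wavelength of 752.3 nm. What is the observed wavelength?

1465.8 nm

Relativistic Doppler for wavelength: λ' = λ₀ · √((1 + β)/(1 − β)).
λ' = 752.3 × √(1.5830/0.4170) = 752.3 × 1.94837 ≈ 1465.8 nm.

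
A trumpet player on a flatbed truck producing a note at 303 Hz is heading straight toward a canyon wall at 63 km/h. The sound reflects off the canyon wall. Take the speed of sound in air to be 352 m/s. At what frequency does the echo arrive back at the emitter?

335 Hz

63 km/h = 17.5 m/s.
The canyon wall receives the sound from a moving source: f₁ = f₀ · v/(v − v_e) = 303 × 352/334.5 ≈ 319 Hz.
On the return leg the trumpet player on a flatbed truck is a moving observer: f₂ = f₁ · (v + v_e)/v = 319 × 369.5/352 ≈ 335 Hz.
Equivalently f₂ = f₀ · (v + v_e)/(v − v_e).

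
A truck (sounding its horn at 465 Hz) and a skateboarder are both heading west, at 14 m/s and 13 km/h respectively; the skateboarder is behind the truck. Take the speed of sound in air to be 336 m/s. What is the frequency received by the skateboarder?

451 Hz

13 km/h = 3.611 m/s.
The skateboarder is behind, so the truck is moving away from it while the skateboarder is moving toward the truck.
General Doppler shift: f' = f · (v + v_o)/(v + v_s).
f' = 465 × (336 + 3.611)/(336 + 14) = 465 × 339.61/350 ≈ 451 Hz.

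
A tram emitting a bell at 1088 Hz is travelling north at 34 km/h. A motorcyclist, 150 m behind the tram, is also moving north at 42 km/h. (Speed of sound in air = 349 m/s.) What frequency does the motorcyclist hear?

34 km/h = 9.444 m/s; 42 km/h = 11.67 m/s.
The motorcyclist is behind, so the tram is moving away from it while the motorcyclist is moving toward the tram.
Both move, so f' = f · (v + v_o)/(v + v_s).
f' = 1088 × (349 + 11.67)/(349 + 9.444) = 1088 × 360.67/358.44 ≈ 1095 Hz.

1095 Hz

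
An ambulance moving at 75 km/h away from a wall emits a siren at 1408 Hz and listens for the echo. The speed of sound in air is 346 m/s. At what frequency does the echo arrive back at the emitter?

75 km/h = 20.83 m/s.
The wall receives the sound from a moving source: f₁ = f₀ · v/(v + v_e) = 1408 × 346/366.83 ≈ 1328 Hz.
On the return leg the ambulance is a moving observer: f₂ = f₁ · (v − v_e)/v = 1328 × 325.17/346 ≈ 1248 Hz.

1248 Hz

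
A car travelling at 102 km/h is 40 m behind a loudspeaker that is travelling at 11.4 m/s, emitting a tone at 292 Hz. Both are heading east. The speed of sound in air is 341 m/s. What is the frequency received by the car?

306 Hz

102 km/h = 28.33 m/s.
The car is behind, so the loudspeaker is moving away from it while the car is moving toward the loudspeaker.
Both move, so f' = f · (v + v_o)/(v + v_s).
f' = 292 × (341 + 28.33)/(341 + 11.4) = 292 × 369.33/352.4 ≈ 306 Hz.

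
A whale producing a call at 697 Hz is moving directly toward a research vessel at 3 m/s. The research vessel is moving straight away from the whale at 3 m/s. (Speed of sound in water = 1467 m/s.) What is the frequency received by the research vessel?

With source approaching and observer receding, f' = f · (v − v_o)/(v − v_s).
f' = 697 × (1467 − 3)/(1467 − 3) = 697 × 1464/1464 ≈ 697 Hz.

697 Hz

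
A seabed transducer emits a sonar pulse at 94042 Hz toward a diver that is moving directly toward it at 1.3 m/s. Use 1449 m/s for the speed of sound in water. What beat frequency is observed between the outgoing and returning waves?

169 Hz

The diver first receives the wave as a moving observer: f₁ = f₀ · (v + u)/v = 94042 × (1449 + 1.3)/1449 ≈ 94126.4 Hz.
The reflection then acts as a moving source: f₂ = f₁ · v/(v − u) ≈ 94210.9 Hz.
Equivalently f₂ = f₀ · (v + u)/(v − u).
Beat frequency: |f₂ − f₀| = 2u·f₀/(v − u) = 2 × 1.3 × 94042/1447.7 ≈ 169 Hz.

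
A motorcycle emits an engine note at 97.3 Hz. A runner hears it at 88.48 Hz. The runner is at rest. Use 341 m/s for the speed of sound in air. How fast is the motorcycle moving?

34 m/s

f' < f, so the motorcycle is receding.
f' = f · v/(v + v_s) ⇒ v_s = v · |1 − f/f'|.
v_s = 341 × |1 − 97.3/88.48| = 341 × 0.09968 ≈ 34 m/s.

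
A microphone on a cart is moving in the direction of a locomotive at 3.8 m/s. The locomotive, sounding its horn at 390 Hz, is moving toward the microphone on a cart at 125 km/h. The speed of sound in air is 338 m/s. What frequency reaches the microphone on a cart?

440 Hz

125 km/h = 34.72 m/s.
General Doppler shift: f' = f · (v + v_o)/(v − v_s).
f' = 390 × (338 + 3.8)/(338 − 34.72) = 390 × 341.8/303.28 ≈ 440 Hz.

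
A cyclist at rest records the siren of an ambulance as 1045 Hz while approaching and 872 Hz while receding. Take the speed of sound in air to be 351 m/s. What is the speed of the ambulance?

f₁/f₂ = (v + v_s)/(v − v_s), so v_s = v · (f₁ − f₂)/(f₁ + f₂).
v_s = 351 × (1045 − 872)/(1045 + 872) = 351 × 173/1917 ≈ 32 m/s.

32 m/s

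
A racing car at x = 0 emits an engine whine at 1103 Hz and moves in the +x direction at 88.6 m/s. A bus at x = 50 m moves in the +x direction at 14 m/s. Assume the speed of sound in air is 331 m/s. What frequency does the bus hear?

The observer lies on the +x side, so the source is heading toward the observer and the observer is heading away from the source.
Both move, so f' = f · (v − v_o)/(v − v_s).
f' = 1103 × (331 − 14)/(331 − 88.6) = 1103 × 317/242.4 ≈ 1442 Hz.

1442 Hz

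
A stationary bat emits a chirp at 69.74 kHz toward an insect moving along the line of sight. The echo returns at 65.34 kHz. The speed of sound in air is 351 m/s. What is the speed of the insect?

11.4 m/s

Double Doppler shift off a moving reflector: f₂ = f₀ · (v + u)/(v − u) (u > 0 toward emitter).
Rearranging, u = v · (f₂ − f₀)/(f₂ + f₀) = 351 × -4.40/135.08 ≈ -11.4 m/s.
So the insect is moving at 11.4 m/s away from the emitter.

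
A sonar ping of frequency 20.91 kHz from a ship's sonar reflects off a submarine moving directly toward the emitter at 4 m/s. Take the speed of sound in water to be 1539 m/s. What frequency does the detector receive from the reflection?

21.0 kHz

At the submarine (a moving observer), f₁ = f₀ · (v + u)/v = 20.91 × 1543/1539 ≈ 21.0 kHz.
On reflection it acts as a source moving toward the stationary detector: f₂ = f₁ · v/(v − u) = 21.0 × 1539/1535 ≈ 21.0 kHz.
Equivalently f₂ = f₀ · (v + u)/(v − u).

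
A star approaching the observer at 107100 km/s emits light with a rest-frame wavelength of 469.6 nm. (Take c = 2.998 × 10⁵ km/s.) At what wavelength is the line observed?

323.2 nm

β = v/c = 107100/299800 = 0.3572.
Relativistic Doppler for wavelength: λ' = λ₀ · √((1 − β)/(1 + β)).
λ' = 469.6 × √(0.6428/1.3572) = 469.6 × 0.68817 ≈ 323.2 nm.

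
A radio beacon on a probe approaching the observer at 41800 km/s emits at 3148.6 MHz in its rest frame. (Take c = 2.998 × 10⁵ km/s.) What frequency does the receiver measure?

β = v/c = 41800/299800 = 0.1394.
Relativistic Doppler for frequency: f' = f₀ · √((1 + β)/(1 − β)).
f' = 3148.6 × √(1.1394/0.8606) = 3148.6 × 1.15067 ≈ 3623.0 MHz.

3623.0 MHz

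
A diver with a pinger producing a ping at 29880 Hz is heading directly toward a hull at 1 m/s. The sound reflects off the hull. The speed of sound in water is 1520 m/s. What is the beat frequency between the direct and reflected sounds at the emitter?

39.3 Hz

The hull receives the sound from a moving source: f₁ = f₀ · v/(v − v_e) = 29880 × 1520/1519 ≈ 29899.7 Hz.
On the return leg the diver with a pinger is a moving observer: f₂ = f₁ · (v + v_e)/v = 29899.7 × 1521/1520 ≈ 29919.3 Hz.
Beat against the emitted tone: |f₂ − f₀| = 2v_e·f₀/(v − v_e) = 2 × 1 × 29880/1519 ≈ 39.3 Hz.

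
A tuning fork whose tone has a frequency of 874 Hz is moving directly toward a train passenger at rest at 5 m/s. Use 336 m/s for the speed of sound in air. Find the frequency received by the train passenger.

Moving source, stationary observer: f' = f · v/(v − v_s) since the source is approaching.
f' = 874 × 336/(336 − 5) = 874 × 336/331 ≈ 887 Hz.

887 Hz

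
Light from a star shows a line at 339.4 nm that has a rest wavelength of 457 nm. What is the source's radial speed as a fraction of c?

λ'/λ₀ = 0.7427 < 1 (blueshift), so the source is approaching.
λ'/λ₀ = √((1 − β)/(1 + β)) for an approaching source ⇒ β = (1 − r²)/(1 + r²) with r = λ'/λ₀.
β = (1 − 0.5516)/(1 + 0.5516) ≈ 0.289.

0.289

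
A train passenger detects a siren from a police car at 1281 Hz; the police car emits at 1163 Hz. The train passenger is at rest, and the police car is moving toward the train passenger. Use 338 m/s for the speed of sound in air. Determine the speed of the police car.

f' = f · v/(v − v_s) ⇒ v_s = v · |1 − f/f'|.
v_s = 338 × |1 − 1163/1281| = 338 × 0.09212 ≈ 31 m/s.

31 m/s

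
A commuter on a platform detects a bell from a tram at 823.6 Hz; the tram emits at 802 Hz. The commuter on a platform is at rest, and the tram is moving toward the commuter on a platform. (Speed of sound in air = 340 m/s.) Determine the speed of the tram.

f' = f · v/(v − v_s) ⇒ v_s = v · |1 − f/f'|.
v_s = 340 × |1 − 802/823.6| = 340 × 0.02623 ≈ 8.9 m/s.

8.9 m/s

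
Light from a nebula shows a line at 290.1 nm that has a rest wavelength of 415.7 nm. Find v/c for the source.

0.345c

λ'/λ₀ = 0.6979 < 1 (blueshift), so the source is approaching.
λ'/λ₀ = √((1 − β)/(1 + β)) for an approaching source ⇒ β = (1 − r²)/(1 + r²) with r = λ'/λ₀.
β = (1 − 0.4870)/(1 + 0.4870) ≈ 0.345.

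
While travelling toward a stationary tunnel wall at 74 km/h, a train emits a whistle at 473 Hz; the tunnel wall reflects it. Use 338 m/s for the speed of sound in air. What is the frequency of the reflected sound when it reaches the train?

74 km/h = 20.56 m/s.
The tunnel wall receives the sound from a moving source: f₁ = f₀ · v/(v − v_e) = 473 × 338/317.44 ≈ 504 Hz.
On the return leg the train is a moving observer: f₂ = f₁ · (v + v_e)/v = 504 × 358.56/338 ≈ 534 Hz.
Equivalently f₂ = f₀ · (v + v_e)/(v − v_e).

534 Hz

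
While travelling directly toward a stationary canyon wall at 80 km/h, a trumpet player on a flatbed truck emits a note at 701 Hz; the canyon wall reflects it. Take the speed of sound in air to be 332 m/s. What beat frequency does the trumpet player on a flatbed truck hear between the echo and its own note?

101 Hz

80 km/h = 22.22 m/s.
The canyon wall receives the sound from a moving source: f₁ = f₀ · v/(v − v_e) = 701 × 332/309.78 ≈ 751.3 Hz.
On the return leg the trumpet player on a flatbed truck is a moving observer: f₂ = f₁ · (v + v_e)/v = 751.3 × 354.22/332 ≈ 801.6 Hz.
Beat against the emitted tone: |f₂ − f₀| = 2v_e·f₀/(v − v_e) = 2 × 22.22 × 701/309.78 ≈ 101 Hz.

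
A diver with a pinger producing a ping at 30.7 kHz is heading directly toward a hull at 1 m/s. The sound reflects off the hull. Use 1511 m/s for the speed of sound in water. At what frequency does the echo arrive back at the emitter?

30.7 kHz

The hull receives the sound from a moving source: f₁ = f₀ · v/(v − v_e) = 30.7 × 1511/1510 ≈ 30.7 kHz.
On the return leg the diver with a pinger is a moving observer: f₂ = f₁ · (v + v_e)/v = 30.7 × 1512/1511 ≈ 30.7 kHz.
Equivalently f₂ = f₀ · (v + v_e)/(v − v_e).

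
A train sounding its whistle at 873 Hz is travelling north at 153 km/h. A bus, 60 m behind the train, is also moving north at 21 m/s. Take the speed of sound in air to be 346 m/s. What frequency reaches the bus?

825 Hz

153 km/h = 42.5 m/s.
The bus is behind, so the train is moving away from it while the bus is moving toward the train.
Both move, so f' = f · (v + v_o)/(v + v_s).
f' = 873 × (346 + 21)/(346 + 42.5) = 873 × 367/388.5 ≈ 825 Hz.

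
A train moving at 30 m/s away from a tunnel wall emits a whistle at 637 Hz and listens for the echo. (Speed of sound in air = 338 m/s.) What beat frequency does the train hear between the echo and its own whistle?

The tunnel wall receives the sound from a moving source: f₁ = f₀ · v/(v + v_e) = 637 × 338/368 ≈ 585.1 Hz.
On the return leg the train is a moving observer: f₂ = f₁ · (v − v_e)/v = 585.1 × 308/338 ≈ 533.1 Hz.
Equivalently f₂ = f₀ · (v − v_e)/(v + v_e).
Beat against the emitted tone: |f₂ − f₀| = 2v_e·f₀/(v + v_e) = 2 × 30 × 637/368 ≈ 104 Hz.

104 Hz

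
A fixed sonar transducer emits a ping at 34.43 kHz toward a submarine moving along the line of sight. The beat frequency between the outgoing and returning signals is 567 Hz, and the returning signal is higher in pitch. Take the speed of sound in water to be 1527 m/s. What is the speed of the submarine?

12.5 m/s

Double Doppler shift off a moving reflector: f₂ = f₀ · (v + u)/(v − u) (u > 0 toward emitter).
Returning signal is higher, so f₂ = f₀ + Δf = 34430 + 567 = 34997 Hz.
Rearranging, u = v · (f₂ − f₀)/(f₂ + f₀) = 1527 × 567/69427 ≈ 12.5 m/s.
So the submarine is moving at 12.5 m/s toward the emitter.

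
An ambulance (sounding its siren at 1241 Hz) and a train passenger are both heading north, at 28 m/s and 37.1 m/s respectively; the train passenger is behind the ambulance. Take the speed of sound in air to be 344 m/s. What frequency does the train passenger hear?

The train passenger is behind, so the ambulance is moving away from it while the train passenger is moving toward the ambulance.
General Doppler shift: f' = f · (v + v_o)/(v + v_s).
f' = 1241 × (344 + 37.1)/(344 + 28) = 1241 × 381.1/372 ≈ 1271 Hz.

1271 Hz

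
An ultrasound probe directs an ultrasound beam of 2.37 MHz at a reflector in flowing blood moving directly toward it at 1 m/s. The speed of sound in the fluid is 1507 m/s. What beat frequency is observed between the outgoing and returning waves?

3147 Hz

At the reflector in flowing blood (a moving observer), f₁ = f₀ · (v + u)/v = 2.37 × 1508/1507 ≈ 2.37157 MHz.
On reflection it acts as a source moving toward the stationary detector: f₂ = f₁ · v/(v − u) = 2.37157 × 1507/1506 ≈ 2.37315 MHz.
Equivalently f₂ = f₀ · (v + u)/(v − u).
Beat frequency (with f₀ = 2370000 Hz): |f₂ − f₀| = 2u·f₀/(v − u) = 2 × 1 × 2370000/1506 ≈ 3147 Hz.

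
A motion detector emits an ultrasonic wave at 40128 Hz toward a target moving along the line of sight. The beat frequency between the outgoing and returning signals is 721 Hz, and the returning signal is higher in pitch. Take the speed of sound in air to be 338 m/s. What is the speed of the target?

Double Doppler shift off a moving reflector: f₂ = f₀ · (v + u)/(v − u) (u > 0 toward emitter).
Returning signal is higher, so f₂ = f₀ + Δf = 40128 + 721 = 40849 Hz.
Rearranging, u = v · (f₂ − f₀)/(f₂ + f₀) = 338 × 721/80977 ≈ 3.0 m/s.
So the target is moving at 3.0 m/s toward the emitter.

3.0 m/s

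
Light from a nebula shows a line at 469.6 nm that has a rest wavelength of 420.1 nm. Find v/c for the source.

λ'/λ₀ = 1.1178 > 1 (redshift), so the source is receding.
λ'/λ₀ = √((1 + β)/(1 − β)) for a receding source ⇒ β = (r² − 1)/(r² + 1) with r = λ'/λ₀.
β = (1.2495 − 1)/(1.2495 + 1) ≈ 0.111.

0.111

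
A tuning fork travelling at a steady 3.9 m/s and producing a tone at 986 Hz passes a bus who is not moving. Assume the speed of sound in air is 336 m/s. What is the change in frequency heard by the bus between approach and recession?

22.9 Hz

Approaching: f₁ = f · v/(v − v_s) = 986 × 336/332.1 ≈ 997.6 Hz.
Receding: f₂ = f · v/(v + v_s) = 986 × 336/339.9 ≈ 974.7 Hz.
Drop: f₁ − f₂ = 2f·v·v_s/(v² − v_s²) = 2 × 986 × 336 × 3.9/(336² − 3.9²) ≈ 22.9 Hz.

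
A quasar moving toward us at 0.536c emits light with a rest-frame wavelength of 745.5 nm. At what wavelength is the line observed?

Relativistic Doppler for wavelength: λ' = λ₀ · √((1 − β)/(1 + β)).
λ' = 745.5 × √(0.4640/1.5360) = 745.5 × 0.54962 ≈ 409.7 nm.

409.7 nm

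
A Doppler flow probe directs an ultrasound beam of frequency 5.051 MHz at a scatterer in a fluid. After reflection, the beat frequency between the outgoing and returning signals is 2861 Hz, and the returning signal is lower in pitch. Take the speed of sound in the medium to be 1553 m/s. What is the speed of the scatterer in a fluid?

Double Doppler shift off a moving reflector: f₂ = f₀ · (v + u)/(v − u) (u > 0 toward emitter).
Returning signal is lower, so f₂ = f₀ − Δf = 5051000 − 2861 = 5048139 Hz.
Rearranging, u = v · (f₂ − f₀)/(f₂ + f₀) = 1553 × -2861/10099139 ≈ -0.44 m/s.
So the scatterer in a fluid is moving at 0.44 m/s away from the emitter.

0.44 m/s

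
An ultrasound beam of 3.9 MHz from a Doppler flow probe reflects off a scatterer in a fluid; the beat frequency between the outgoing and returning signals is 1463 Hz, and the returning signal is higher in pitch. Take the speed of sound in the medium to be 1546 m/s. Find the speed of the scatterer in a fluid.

0.29 m/s

Double Doppler shift off a moving reflector: f₂ = f₀ · (v + u)/(v − u) (u > 0 toward emitter).
Returning signal is higher, so f₂ = f₀ + Δf = 3900000 + 1463 = 3901463 Hz.
Rearranging, u = v · (f₂ − f₀)/(f₂ + f₀) = 1546 × 1463/7801463 ≈ 0.29 m/s.
So the scatterer in a fluid is moving at 0.29 m/s toward the emitter.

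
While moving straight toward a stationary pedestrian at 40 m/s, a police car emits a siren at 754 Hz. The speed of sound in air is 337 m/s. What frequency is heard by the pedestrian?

856 Hz

With the source moving toward a stationary observer, f' = f · v/(v − v_s).
f' = 754 × 337/(337 − 40) = 754 × 337/297 ≈ 856 Hz.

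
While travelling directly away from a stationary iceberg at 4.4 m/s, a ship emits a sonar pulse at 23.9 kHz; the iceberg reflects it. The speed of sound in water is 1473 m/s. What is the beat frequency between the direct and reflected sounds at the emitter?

The iceberg receives the sound from a moving source: f₁ = f₀ · v/(v + v_e) = 23.9 × 1473/1477.4 ≈ 23.8288 kHz.
On the return leg the ship is a moving observer: f₂ = f₁ · (v − v_e)/v = 23.8288 × 1468.6/1473 ≈ 23.7576 kHz.
Beat against the emitted tone (with f₀ = 23900 Hz): |f₂ − f₀| = 2v_e·f₀/(v + v_e) = 2 × 4.4 × 23900/1477.4 ≈ 142 Hz.

142 Hz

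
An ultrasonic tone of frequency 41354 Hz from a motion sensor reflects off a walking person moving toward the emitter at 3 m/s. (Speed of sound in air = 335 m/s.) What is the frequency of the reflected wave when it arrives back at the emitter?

At the walking person (a moving observer), f₁ = f₀ · (v + u)/v = 41354 × 338/335 ≈ 41724 Hz.
On reflection it acts as a source moving toward the stationary detector: f₂ = f₁ · v/(v − u) = 41724 × 335/332 ≈ 42101 Hz.
Equivalently f₂ = f₀ · (v + u)/(v − u).

42101 Hz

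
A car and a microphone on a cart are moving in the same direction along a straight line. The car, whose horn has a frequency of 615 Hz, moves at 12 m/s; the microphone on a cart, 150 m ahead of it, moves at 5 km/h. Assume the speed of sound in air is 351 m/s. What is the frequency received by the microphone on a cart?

634 Hz

5 km/h = 1.389 m/s.
The microphone on a cart is ahead, so the car is moving toward it while the microphone on a cart is moving away from the car.
With source approaching and observer receding, f' = f · (v − v_o)/(v − v_s).
f' = 615 × (351 − 1.389)/(351 − 12) = 615 × 349.61/339 ≈ 634 Hz.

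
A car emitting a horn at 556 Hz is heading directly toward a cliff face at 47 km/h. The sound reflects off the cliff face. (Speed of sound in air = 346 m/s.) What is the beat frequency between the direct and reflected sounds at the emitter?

43.6 Hz

47 km/h = 13.06 m/s.
The cliff face receives the sound from a moving source: f₁ = f₀ · v/(v − v_e) = 556 × 346/332.94 ≈ 577.8 Hz.
On the return leg the car is a moving observer: f₂ = f₁ · (v + v_e)/v = 577.8 × 359.06/346 ≈ 599.6 Hz.
Equivalently f₂ = f₀ · (v + v_e)/(v − v_e).
Beat against the emitted tone: |f₂ − f₀| = 2v_e·f₀/(v − v_e) = 2 × 13.06 × 556/332.94 ≈ 43.6 Hz.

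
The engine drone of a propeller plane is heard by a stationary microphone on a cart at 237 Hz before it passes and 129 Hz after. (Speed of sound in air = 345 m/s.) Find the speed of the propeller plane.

f₁/f₂ = (v + v_s)/(v − v_s), so v_s = v · (f₁ − f₂)/(f₁ + f₂).
v_s = 345 × (237 − 129)/(237 + 129) = 345 × 108/366 ≈ 102 m/s.

102 m/s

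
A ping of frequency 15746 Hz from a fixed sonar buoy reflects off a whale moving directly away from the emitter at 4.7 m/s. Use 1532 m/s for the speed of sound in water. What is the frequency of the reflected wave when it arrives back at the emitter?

The whale first receives the wave as a moving observer: f₁ = f₀ · (v − u)/v = 15746 × (1532 − 4.7)/1532 ≈ 15698 Hz.
The reflection then acts as a moving source: f₂ = f₁ · v/(v + u) ≈ 15650 Hz.
Equivalently f₂ = f₀ · (v − u)/(v + u).

15650 Hz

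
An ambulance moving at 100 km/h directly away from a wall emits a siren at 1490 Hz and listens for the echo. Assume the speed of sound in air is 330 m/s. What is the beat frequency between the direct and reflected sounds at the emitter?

100 km/h = 27.78 m/s.
The wall receives the sound from a moving source: f₁ = f₀ · v/(v + v_e) = 1490 × 330/357.78 ≈ 1374 Hz.
On the return leg the ambulance is a moving observer: f₂ = f₁ · (v − v_e)/v = 1374 × 302.22/330 ≈ 1259 Hz.
Beat against the emitted tone: |f₂ − f₀| = 2v_e·f₀/(v + v_e) = 2 × 27.78 × 1490/357.78 ≈ 231 Hz.

231 Hz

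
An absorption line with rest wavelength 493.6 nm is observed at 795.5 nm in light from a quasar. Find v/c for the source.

λ'/λ₀ = 1.6116 > 1 (redshift), so the source is receding.
λ'/λ₀ = √((1 + β)/(1 − β)) for a receding source ⇒ β = (r² − 1)/(r² + 1) with r = λ'/λ₀.
β = (2.5973 − 1)/(2.5973 + 1) ≈ 0.444.

0.444c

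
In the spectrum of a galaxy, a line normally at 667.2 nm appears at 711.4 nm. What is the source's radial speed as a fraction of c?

λ'/λ₀ = 1.0662 > 1 (redshift), so the source is receding.
λ'/λ₀ = √((1 + β)/(1 − β)) for a receding source ⇒ β = (r² − 1)/(r² + 1) with r = λ'/λ₀.
β = (1.1369 − 1)/(1.1369 + 1) ≈ 0.064.

0.064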